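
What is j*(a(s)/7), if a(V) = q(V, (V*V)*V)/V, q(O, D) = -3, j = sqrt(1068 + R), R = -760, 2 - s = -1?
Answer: -2*sqrt(77)/7 ≈ -2.5071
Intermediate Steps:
s = 3 (s = 2 - 1*(-1) = 2 + 1 = 3)
j = 2*sqrt(77) (j = sqrt(1068 - 760) = sqrt(308) = 2*sqrt(77) ≈ 17.550)
a(V) = -3/V
j*(a(s)/7) = (2*sqrt(77))*(-3/3/7) = (2*sqrt(77))*(-3*1/3*(1/7)) = (2*sqrt(77))*(-1*1/7) = (2*sqrt(77))*(-1/7) = -2*sqrt(77)/7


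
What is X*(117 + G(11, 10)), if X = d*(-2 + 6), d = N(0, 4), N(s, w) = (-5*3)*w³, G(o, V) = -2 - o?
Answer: -399360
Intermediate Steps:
N(s, w) = -15*w³
d = -960 (d = -15*4³ = -15*64 = -960)
X = -3840 (X = -960*(-2 + 6) = -960*4 = -3840)
X*(117 + G(11, 10)) = -3840*(117 + (-2 - 1*11)) = -3840*(117 + (-2 - 11)) = -3840*(117 - 13) = -3840*104 = -399360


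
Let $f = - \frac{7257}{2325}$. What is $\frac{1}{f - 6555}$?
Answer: $- \frac{775}{5082544} \approx -0.00015248$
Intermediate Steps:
$f = - \frac{2419}{775}$ ($f = \left(-7257\right) \frac{1}{2325} = - \frac{2419}{775} \approx -3.1213$)
$\frac{1}{f - 6555} = \frac{1}{- \frac{2419}{775} - 6555} = \frac{1}{- \frac{5082544}{775}} = - \frac{775}{5082544}$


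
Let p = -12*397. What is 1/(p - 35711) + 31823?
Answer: 1288035924/40475 ≈ 31823.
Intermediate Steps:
p = -4764
1/(p - 35711) + 31823 = 1/(-4764 - 35711) + 31823 = 1/(-40475) + 31823 = -1/40475 + 31823 = 1288035924/40475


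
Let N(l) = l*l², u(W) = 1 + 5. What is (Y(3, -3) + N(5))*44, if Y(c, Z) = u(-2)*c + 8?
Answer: 6644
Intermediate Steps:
u(W) = 6
Y(c, Z) = 8 + 6*c (Y(c, Z) = 6*c + 8 = 8 + 6*c)
N(l) = l³
(Y(3, -3) + N(5))*44 = ((8 + 6*3) + 5³)*44 = ((8 + 18) + 125)*44 = (26 + 125)*44 = 151*44 = 6644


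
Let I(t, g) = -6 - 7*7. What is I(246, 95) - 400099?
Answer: -400154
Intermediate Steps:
I(t, g) = -55 (I(t, g) = -6 - 49 = -55)
I(246, 95) - 400099 = -55 - 400099 = -400154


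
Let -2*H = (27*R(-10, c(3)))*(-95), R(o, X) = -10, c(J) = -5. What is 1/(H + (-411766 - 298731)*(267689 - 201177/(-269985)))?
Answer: -89995/17116398667217033 ≈ -5.2578e-12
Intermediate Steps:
H = -12825 (H = -27*(-10)*(-95)/2 = -(-135)*(-95) = -1/2*25650 = -12825)
1/(H + (-411766 - 298731)*(267689 - 201177/(-269985))) = 1/(-12825 + (-411766 - 298731)*(267689 - 201177/(-269985))) = 1/(-12825 - 710497*(267689 - 201177*(-1/269985))) = 1/(-12825 - 710497*(267689 + 67059/89995)) = 1/(-12825 - 710497*24090738614/89995) = 1/(-12825 - 17116397513031158/89995) = 1/(-17116398667217033/89995) = -89995/17116398667217033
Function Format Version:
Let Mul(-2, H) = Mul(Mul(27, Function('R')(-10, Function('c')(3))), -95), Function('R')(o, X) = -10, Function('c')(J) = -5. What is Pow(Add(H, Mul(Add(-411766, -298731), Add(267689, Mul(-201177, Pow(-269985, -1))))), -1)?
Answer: Rational(-89995, 17116398667217033) ≈ -5.2578e-12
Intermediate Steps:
H = -12825 (H = Mul(Rational(-1, 2), Mul(Mul(27, -10), -95)) = Mul(Rational(-1, 2), Mul(-270, -95)) = Mul(Rational(-1, 2), 25650) = -12825)
Pow(Add(H, Mul(Add(-411766, -298731), Add(267689, Mul(-201177, Pow(-269985, -1))))), -1) = Pow(Add(-12825, Mul(Add(-411766, -298731), Add(267689, Mul(-201177, Pow(-269985, -1))))), -1) = Pow(Add(-12825, Mul(-710497, Add(267689, Mul(-201177, Rational(-1, 269985))))), -1) = Pow(Add(-12825, Mul(-710497, Add(267689, Rational(67059, 89995)))), -1) = Pow(Add(-12825, Mul(-710497, Rational(24090738614, 89995))), -1) = Pow(Add(-12825, Rational(-17116397513031158, 89995)), -1) = Pow(Rational(-17116398667217033, 89995), -1) = Rational(-89995, 17116398667217033)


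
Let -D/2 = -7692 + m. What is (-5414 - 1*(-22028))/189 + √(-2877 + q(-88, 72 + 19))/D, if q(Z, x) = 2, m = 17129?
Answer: 1846/21 - 5*I*√115/18874 ≈ 87.905 - 0.0028409*I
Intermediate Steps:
D = -18874 (D = -2*(-7692 + 17129) = -2*9437 = -18874)
(-5414 - 1*(-22028))/189 + √(-2877 + q(-88, 72 + 19))/D = (-5414 - 1*(-22028))/189 + √(-2877 + 2)/(-18874) = (-5414 + 22028)*(1/189) + √(-2875)*(-1/18874) = 16614*(1/189) + (5*I*√115)*(-1/18874) = 1846/21 - 5*I*√115/18874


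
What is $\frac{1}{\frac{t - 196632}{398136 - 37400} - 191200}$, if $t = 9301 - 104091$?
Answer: $- \frac{180368}{34486507311} \approx -5.2301 \cdot 10^{-6}$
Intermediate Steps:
$t = -94790$
$\frac{1}{\frac{t - 196632}{398136 - 37400} - 191200} = \frac{1}{\frac{-94790 - 196632}{398136 - 37400} - 191200} = \frac{1}{- \frac{291422}{360736} - 191200} = \frac{1}{\left(-291422\right) \frac{1}{360736} - 191200} = \frac{1}{- \frac{145711}{180368} - 191200} = \frac{1}{- \frac{34486507311}{180368}} = - \frac{180368}{34486507311}$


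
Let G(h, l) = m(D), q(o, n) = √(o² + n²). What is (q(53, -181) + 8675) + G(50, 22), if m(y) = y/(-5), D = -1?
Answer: 43376/5 + √35570 ≈ 8863.8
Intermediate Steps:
m(y) = -y/5 (m(y) = y*(-⅕) = -y/5)
q(o, n) = √(n² + o²)
G(h, l) = ⅕ (G(h, l) = -⅕*(-1) = ⅕)
(q(53, -181) + 8675) + G(50, 22) = (√((-181)² + 53²) + 8675) + ⅕ = (√(32761 + 2809) + 8675) + ⅕ = (√35570 + 8675) + ⅕ = (8675 + √35570) + ⅕ = 43376/5 + √35570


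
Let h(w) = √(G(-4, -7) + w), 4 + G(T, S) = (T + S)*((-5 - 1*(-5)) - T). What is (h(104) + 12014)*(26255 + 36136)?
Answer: 749565474 + 124782*√14 ≈ 7.5003e+8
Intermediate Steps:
G(T, S) = -4 - T*(S + T) (G(T, S) = -4 + (T + S)*((-5 - 1*(-5)) - T) = -4 + (S + T)*((-5 + 5) - T) = -4 + (S + T)*(0 - T) = -4 + (S + T)*(-T) = -4 - T*(S + T))
h(w) = √(-48 + w) (h(w) = √((-4 - 1*(-4)² - 1*(-7)*(-4)) + w) = √((-4 - 1*16 - 28) + w) = √((-4 - 16 - 28) + w) = √(-48 + w))
(h(104) + 12014)*(26255 + 36136) = (√(-48 + 104) + 12014)*(26255 + 36136) = (√56 + 12014)*62391 = (2*√14 + 12014)*62391 = (12014 + 2*√14)*62391 = 749565474 + 124782*√14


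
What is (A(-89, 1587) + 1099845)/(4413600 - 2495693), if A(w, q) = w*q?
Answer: 958602/1917907 ≈ 0.49982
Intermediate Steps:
A(w, q) = q*w
(A(-89, 1587) + 1099845)/(4413600 - 2495693) = (1587*(-89) + 1099845)/(4413600 - 2495693) = (-141243 + 1099845)/1917907 = 958602*(1/1917907) = 958602/1917907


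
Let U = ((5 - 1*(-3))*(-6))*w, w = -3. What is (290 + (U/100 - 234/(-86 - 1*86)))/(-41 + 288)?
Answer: 629521/531050 ≈ 1.1854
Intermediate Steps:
U = 144 (U = ((5 - 1*(-3))*(-6))*(-3) = ((5 + 3)*(-6))*(-3) = (8*(-6))*(-3) = -48*(-3) = 144)
(290 + (U/100 - 234/(-86 - 1*86)))/(-41 + 288) = (290 + (144/100 - 234/(-86 - 1*86)))/(-41 + 288) = (290 + (144*(1/100) - 234/(-86 - 86)))/247 = (290 + (36/25 - 234/(-172)))*(1/247) = (290 + (36/25 - 234*(-1/172)))*(1/247) = (290 + (36/25 + 117/86))*(1/247) = (290 + 6021/2150)*(1/247) = (629521/2150)*(1/247) = 629521/531050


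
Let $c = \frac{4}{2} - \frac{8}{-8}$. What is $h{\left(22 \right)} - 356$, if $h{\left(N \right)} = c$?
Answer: $-353$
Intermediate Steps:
$c = 3$ ($c = 4 \cdot \frac{1}{2} - -1 = 2 + 1 = 3$)
$h{\left(N \right)} = 3$
$h{\left(22 \right)} - 356 = 3 - 356 = -353$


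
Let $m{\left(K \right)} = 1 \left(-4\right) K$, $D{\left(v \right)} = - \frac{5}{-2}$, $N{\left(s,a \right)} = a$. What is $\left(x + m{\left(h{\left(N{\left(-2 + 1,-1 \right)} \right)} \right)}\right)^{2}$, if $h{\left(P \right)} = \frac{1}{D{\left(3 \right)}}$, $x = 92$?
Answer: $\frac{204304}{25} \approx 8172.2$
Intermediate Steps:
$D{\left(v \right)} = \frac{5}{2}$ ($D{\left(v \right)} = \left(-5\right) \left(- \frac{1}{2}\right) = \frac{5}{2}$)
$h{\left(P \right)} = \frac{2}{5}$ ($h{\left(P \right)} = \frac{1}{\frac{5}{2}} = \frac{2}{5}$)
$m{\left(K \right)} = - 4 K$
$\left(x + m{\left(h{\left(N{\left(-2 + 1,-1 \right)} \right)} \right)}\right)^{2} = \left(92 - \frac{8}{5}\right)^{2} = \left(\frac{452}{5}\right)^{2} = \frac{204304}{25}$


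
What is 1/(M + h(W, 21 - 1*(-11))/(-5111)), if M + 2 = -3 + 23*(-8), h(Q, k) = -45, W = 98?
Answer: -5111/965934 ≈ -0.0052913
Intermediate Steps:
M = -189 (M = -2 + (-3 + 23*(-8)) = -2 + (-3 - 184) = -2 - 187 = -189)
1/(M + h(W, 21 - 1*(-11))/(-5111)) = 1/(-189 - 45/(-5111)) = 1/(-189 - 45*(-1/5111)) = 1/(-189 + 45/5111) = 1/(-965934/5111) = -5111/965934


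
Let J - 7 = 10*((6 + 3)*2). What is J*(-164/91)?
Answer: -30668/91 ≈ -337.01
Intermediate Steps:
J = 187 (J = 7 + 10*((6 + 3)*2) = 7 + 10*(9*2) = 7 + 10*18 = 7 + 180 = 187)
J*(-164/91) = 187*(-164/91) = -30668/91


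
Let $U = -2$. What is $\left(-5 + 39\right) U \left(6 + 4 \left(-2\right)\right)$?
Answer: $136$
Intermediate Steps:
$\left(-5 + 39\right) U \left(6 + 4 \left(-2\right)\right) = \left(-5 + 39\right) \left(- 2 \left(6 + 4 \left(-2\right)\right)\right) = 34 \left(- 2 \left(6 - 8\right)\right) = 34 \left(\left(-2\right) \left(-2\right)\right) = 34 \cdot 4 = 136$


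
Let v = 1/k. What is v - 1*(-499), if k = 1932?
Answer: 964069/1932 ≈ 499.00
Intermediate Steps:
v = 1/1932 ≈ 0.00051760
v - 1*(-499) = 1/1932 - 1*(-499) = 1/1932 + 499 = 964069/1932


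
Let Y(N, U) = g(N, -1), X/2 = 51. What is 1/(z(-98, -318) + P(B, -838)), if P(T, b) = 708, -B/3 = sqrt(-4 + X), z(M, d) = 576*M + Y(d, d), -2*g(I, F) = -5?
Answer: -2/111475 ≈ -1.7941e-5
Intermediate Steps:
X = 102 (X = 2*51 = 102)
g(I, F) = 5/2 (g(I, F) = -1/2*(-5) = 5/2)
Y(N, U) = 5/2
z(M, d) = 5/2 + 576*M (z(M, d) = 576*M + 5/2 = 5/2 + 576*M)
B = -21*sqrt(2) (B = -3*sqrt(-4 + 102) = -21*sqrt(2) ≈ -29.698)
1/(z(-98, -318) + P(B, -838)) = 1/((5/2 + 576*(-98)) + 708) = 1/((5/2 - 56448) + 708) = 1/(-112891/2 + 708) = 1/(-111475/2) = -2/111475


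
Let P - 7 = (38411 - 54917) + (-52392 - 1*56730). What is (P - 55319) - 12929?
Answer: -193869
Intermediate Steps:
P = -125621 (P = 7 + ((38411 - 54917) + (-52392 - 1*56730)) = 7 + (-16506 + (-52392 - 56730)) = 7 + (-16506 - 109122) = 7 - 125628 = -125621)
(P - 55319) - 12929 = (-125621 - 55319) - 12929 = -180940 - 12929 = -193869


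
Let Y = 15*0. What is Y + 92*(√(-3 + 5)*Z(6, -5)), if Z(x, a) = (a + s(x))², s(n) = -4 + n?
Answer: 828*√2 ≈ 1171.0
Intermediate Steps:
Z(x, a) = (-4 + a + x)² (Z(x, a) = (a + (-4 + x))² = (-4 + a + x)²)
Y = 0
Y + 92*(√(-3 + 5)*Z(6, -5)) = 0 + 92*(√(-3 + 5)*(-4 - 5 + 6)²) = 0 + 92*(√2*(-3)²) = 0 + 92*(√2*9) = 0 + 92*(9*√2) = 0 + 828*√2 = 828*√2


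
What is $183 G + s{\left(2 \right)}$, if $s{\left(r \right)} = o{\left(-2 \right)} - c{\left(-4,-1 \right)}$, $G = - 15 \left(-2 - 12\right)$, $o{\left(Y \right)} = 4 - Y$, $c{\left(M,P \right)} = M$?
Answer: $38440$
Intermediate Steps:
$G = 210$ ($G = \left(-15\right) \left(-14\right) = 210$)
$s{\left(r \right)} = 10$ ($s{\left(r \right)} = \left(4 - -2\right) - -4 = \left(4 + 2\right) + 4 = 6 + 4 = 10$)
$183 G + s{\left(2 \right)} = 183 \cdot 210 + 10 = 38430 + 10 = 38440$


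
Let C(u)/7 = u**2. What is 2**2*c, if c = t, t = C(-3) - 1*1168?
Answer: -4420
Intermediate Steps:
C(u) = 7*u**2
t = -1105 (t = 7*(-3)**2 - 1*1168 = 7*9 - 1168 = 63 - 1168 = -1105)
c = -1105
2**2*c = 2**2*(-1105) = 4*(-1105) = -4420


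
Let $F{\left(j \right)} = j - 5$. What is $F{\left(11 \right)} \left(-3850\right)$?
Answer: $-23100$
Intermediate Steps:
$F{\left(j \right)} = -5 + j$
$F{\left(11 \right)} \left(-3850\right) = \left(-5 + 11\right) \left(-3850\right) = 6 \left(-3850\right) = -23100$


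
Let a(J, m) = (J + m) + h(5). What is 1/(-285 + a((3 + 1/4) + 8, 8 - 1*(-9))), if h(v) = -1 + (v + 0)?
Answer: -4/1011 ≈ -0.0039565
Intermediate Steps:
h(v) = -1 + v
a(J, m) = 4 + J + m (a(J, m) = (J + m) + (-1 + 5) = (J + m) + 4 = 4 + J + m)
1/(-285 + a((3 + 1/4) + 8, 8 - 1*(-9))) = 1/(-285 + (4 + ((3 + 1/4) + 8) + (8 - 1*(-9)))) = 1/(-285 + (4 + ((3 + ¼) + 8) + (8 + 9))) = 1/(-285 + (4 + (13/4 + 8) + 17)) = 1/(-285 + (4 + 45/4 + 17)) = 1/(-285 + 129/4) = 1/(-1011/4) = -4/1011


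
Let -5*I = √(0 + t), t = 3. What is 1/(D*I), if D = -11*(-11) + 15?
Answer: -5*√3/408 ≈ -0.021226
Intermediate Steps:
I = -√3/5 (I = -√(0 + 3)/5 = -√3/5 ≈ -0.34641)
D = 136 (D = 121 + 15 = 136)
1/(D*I) = 1/(136*(-√3/5)) = 1/(-136*√3/5) = -5*√3/408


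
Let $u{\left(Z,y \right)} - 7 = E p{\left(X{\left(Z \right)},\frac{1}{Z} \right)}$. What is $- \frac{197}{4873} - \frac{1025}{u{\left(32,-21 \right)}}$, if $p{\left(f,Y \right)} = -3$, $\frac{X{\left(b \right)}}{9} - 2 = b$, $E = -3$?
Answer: $- \frac{4997977}{77968} \approx -64.103$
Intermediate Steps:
$X{\left(b \right)} = 18 + 9 b$
$u{\left(Z,y \right)} = 16$ ($u{\left(Z,y \right)} = 7 - -9 = 7 + 9 = 16$)
$- \frac{197}{4873} - \frac{1025}{u{\left(32,-21 \right)}} = - \frac{197}{4873} - \frac{1025}{16} = - \frac{4997977}{77968}$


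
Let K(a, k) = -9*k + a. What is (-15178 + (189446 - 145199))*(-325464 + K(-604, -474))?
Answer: -9354462338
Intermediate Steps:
K(a, k) = a - 9*k
(-15178 + (189446 - 145199))*(-325464 + K(-604, -474)) = (-15178 + (189446 - 145199))*(-325464 + (-604 - 9*(-474))) = (-15178 + 44247)*(-325464 + (-604 + 4266)) = 29069*(-325464 + 3662) = 29069*(-321802) = -9354462338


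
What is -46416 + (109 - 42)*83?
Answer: -40855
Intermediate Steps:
-46416 + (109 - 42)*83 = -46416 + 67*83 = -46416 + 5561 = -40855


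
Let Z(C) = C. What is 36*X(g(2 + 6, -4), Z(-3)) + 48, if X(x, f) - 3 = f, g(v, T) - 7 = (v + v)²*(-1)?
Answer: 48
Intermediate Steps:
g(v, T) = 7 - 4*v² (g(v, T) = 7 + (v + v)²*(-1) = 7 + (2*v)²*(-1) = 7 + (4*v²)*(-1) = 7 - 4*v²)
X(x, f) = 3 + f
36*X(g(2 + 6, -4), Z(-3)) + 48 = 36*(3 - 3) + 48 = 36*0 + 48 = 0 + 48 = 48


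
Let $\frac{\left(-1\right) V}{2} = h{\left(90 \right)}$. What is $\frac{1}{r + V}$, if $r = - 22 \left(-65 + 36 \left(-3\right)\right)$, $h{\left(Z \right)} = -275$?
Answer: $\frac{1}{4356} \approx 0.00022957$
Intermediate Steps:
$V = 550$ ($V = \left(-2\right) \left(-275\right) = 550$)
$r = 3806$ ($r = - 22 \left(-65 - 108\right) = \left(-22\right) \left(-173\right) = 3806$)
$\frac{1}{r + V} = \frac{1}{3806 + 550} = \frac{1}{4356}$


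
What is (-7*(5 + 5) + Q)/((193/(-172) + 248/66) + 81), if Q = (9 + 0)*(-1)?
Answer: -448404/474715 ≈ -0.94458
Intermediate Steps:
Q = -9 (Q = 9*(-1) = -9)
(-7*(5 + 5) + Q)/((193/(-172) + 248/66) + 81) = (-7*(5 + 5) - 9)/((193/(-172) + 248/66) + 81) = (-7*10 - 9)/((193*(-1/172) + 248*(1/66)) + 81) = (-70 - 9)/((-193/172 + 124/33) + 81) = -79/(14959/5676 + 81) = -79/474715/5676 = -79*5676/474715 = -448404/474715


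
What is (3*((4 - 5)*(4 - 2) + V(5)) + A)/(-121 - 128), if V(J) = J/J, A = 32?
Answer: -29/249 ≈ -0.11647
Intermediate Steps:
V(J) = 1
(3*((4 - 5)*(4 - 2) + V(5)) + A)/(-121 - 128) = (3*((4 - 5)*(4 - 2) + 1) + 32)/(-121 - 128) = (3*(-1*2 + 1) + 32)/(-249) = -(3*(-2 + 1) + 32)/249 = -(3*(-1) + 32)/249 = -(-3 + 32)/249 = -1/249*29 = -29/249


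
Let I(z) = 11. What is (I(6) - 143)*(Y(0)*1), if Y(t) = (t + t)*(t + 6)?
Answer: 0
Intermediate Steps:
Y(t) = 2*t*(6 + t) (Y(t) = (2*t)*(6 + t) = 2*t*(6 + t))
(I(6) - 143)*(Y(0)*1) = (11 - 143)*((2*0*(6 + 0))*1) = -132*2*0*6 = -0 = -132*0 = 0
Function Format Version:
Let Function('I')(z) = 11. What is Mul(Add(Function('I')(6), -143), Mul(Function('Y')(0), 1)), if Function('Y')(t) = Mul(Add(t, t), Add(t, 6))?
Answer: 0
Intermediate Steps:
Function('Y')(t) = Mul(2, t, Add(6, t)) (Function('Y')(t) = Mul(Mul(2, t), Add(6, t)) = Mul(2, t, Add(6, t)))
Mul(Add(Function('I')(6), -143), Mul(Function('Y')(0), 1)) = Mul(Add(11, -143), Mul(Mul(2, 0, Add(6, 0)), 1)) = Mul(-132, Mul(Mul(2, 0, 6), 1)) = Mul(-132, Mul(0, 1)) = Mul(-132, 0) = 0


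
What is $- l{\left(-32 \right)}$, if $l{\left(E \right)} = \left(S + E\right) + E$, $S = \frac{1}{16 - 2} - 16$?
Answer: $\frac{1119}{14} \approx 79.929$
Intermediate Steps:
$S = - \frac{223}{14}$ ($S = \frac{1}{14} - 16 = - \frac{223}{14} \approx -15.929$)
$l{\left(E \right)} = - \frac{223}{14} + 2 E$ ($l{\left(E \right)} = \left(- \frac{223}{14} + E\right) + E = - \frac{223}{14} + 2 E$)
$- l{\left(-32 \right)} = - (- \frac{223}{14} + 2 \left(-32\right)) = - (- \frac{223}{14} - 64) = \left(-1\right) \left(- \frac{1119}{14}\right) = \frac{1119}{14}$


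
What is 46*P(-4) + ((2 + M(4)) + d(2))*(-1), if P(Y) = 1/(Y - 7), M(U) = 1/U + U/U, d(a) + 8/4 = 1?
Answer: -283/44 ≈ -6.4318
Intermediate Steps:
d(a) = -1 (d(a) = -2 + 1 = -1)
M(U) = 1 + 1/U (M(U) = 1/U + 1 = 1 + 1/U)
P(Y) = 1/(-7 + Y)
46*P(-4) + ((2 + M(4)) + d(2))*(-1) = 46/(-7 - 4) + ((2 + (1 + 4)/4) - 1)*(-1) = 46/(-11) + ((2 + (¼)*5) - 1)*(-1) = 46*(-1/11) + ((2 + 5/4) - 1)*(-1) = -46/11 + (13/4 - 1)*(-1) = -46/11 + (9/4)*(-1) = -46/11 - 9/4 = -283/44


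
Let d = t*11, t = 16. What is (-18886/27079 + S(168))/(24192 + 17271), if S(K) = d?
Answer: 4747018/1122776577 ≈ 0.0042279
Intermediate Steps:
d = 176 (d = 16*11 = 176)
S(K) = 176
(-18886/27079 + S(168))/(24192 + 17271) = (-18886/27079 + 176)/(24192 + 17271) = (-18886*1/27079 + 176)/41463 = (-18886/27079 + 176)*(1/41463) = (4747018/27079)*(1/41463) = 4747018/1122776577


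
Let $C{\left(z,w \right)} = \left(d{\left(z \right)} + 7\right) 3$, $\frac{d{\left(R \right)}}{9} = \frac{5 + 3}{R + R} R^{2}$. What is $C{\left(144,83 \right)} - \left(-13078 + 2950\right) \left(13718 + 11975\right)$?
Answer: $260234277$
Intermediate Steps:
$d{\left(R \right)} = 36 R$ ($d{\left(R \right)} = 9 \frac{5 + 3}{R + R} R^{2} = 9 \frac{8}{2 R} R^{2} = 9 \cdot 8 \frac{1}{2 R} R^{2} = 9 \frac{4}{R} R^{2} = 9 \cdot 4 R = 36 R$)
$C{\left(z,w \right)} = 21 + 108 z$ ($C{\left(z,w \right)} = \left(36 z + 7\right) 3 = \left(7 + 36 z\right) 3 = 21 + 108 z$)
$C{\left(144,83 \right)} - \left(-13078 + 2950\right) \left(13718 + 11975\right) = \left(21 + 108 \cdot 144\right) - \left(-13078 + 2950\right) \left(13718 + 11975\right) = \left(21 + 15552\right) - \left(-10128\right) 25693 = 15573 - -260218704 = 15573 + 260218704 = 260234277$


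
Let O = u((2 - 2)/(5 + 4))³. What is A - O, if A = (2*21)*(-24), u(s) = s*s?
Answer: -1008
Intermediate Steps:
u(s) = s²
O = 0 (O = (((2 - 2)/(5 + 4))²)³ = ((0/9)²)³ = ((0*(⅑))²)³ = (0²)³ = 0³ = 0)
A = -1008 (A = 42*(-24) = -1008)
A - O = -1008 - 1*0 = -1008 + 0 = -1008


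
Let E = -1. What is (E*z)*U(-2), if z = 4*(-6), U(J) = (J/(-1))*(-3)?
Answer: -144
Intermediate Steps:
U(J) = 3*J (U(J) = (J*(-1))*(-3) = -J*(-3) = 3*J)
z = -24
(E*z)*U(-2) = (-1*(-24))*(3*(-2)) = 24*(-6) = -144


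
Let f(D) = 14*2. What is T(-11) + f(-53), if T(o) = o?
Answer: 17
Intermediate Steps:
f(D) = 28
T(-11) + f(-53) = -11 + 28 = 17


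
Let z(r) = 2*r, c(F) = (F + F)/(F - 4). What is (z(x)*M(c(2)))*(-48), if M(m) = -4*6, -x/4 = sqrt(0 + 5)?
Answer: -9216*sqrt(5) ≈ -20608.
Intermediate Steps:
c(F) = 2*F/(-4 + F) (c(F) = (2*F)/(-4 + F) = 2*F/(-4 + F))
x = -4*sqrt(5) (x = -4*sqrt(0 + 5) = -4*sqrt(5) ≈ -8.9443)
M(m) = -24
(z(x)*M(c(2)))*(-48) = ((2*(-4*sqrt(5)))*(-24))*(-48) = (-8*sqrt(5)*(-24))*(-48) = (192*sqrt(5))*(-48) = -9216*sqrt(5)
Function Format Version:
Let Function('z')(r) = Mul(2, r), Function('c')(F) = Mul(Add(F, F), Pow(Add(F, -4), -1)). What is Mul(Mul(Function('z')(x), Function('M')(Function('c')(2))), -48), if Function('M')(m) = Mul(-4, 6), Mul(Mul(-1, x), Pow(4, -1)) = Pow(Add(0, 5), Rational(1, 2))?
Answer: Mul(-9216, Pow(5, Rational(1, 2))) ≈ -20608.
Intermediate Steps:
Function('c')(F) = Mul(2, F, Pow(Add(-4, F), -1)) (Function('c')(F) = Mul(Mul(2, F), Pow(Add(-4, F), -1)) = Mul(2, F, Pow(Add(-4, F), -1)))
x = Mul(-4, Pow(5, Rational(1, 2))) (x = Mul(-4, Pow(Add(0, 5), Rational(1, 2))) = Mul(-4, Pow(5, Rational(1, 2))) ≈ -8.9443)
Function('M')(m) = -24
Mul(Mul(Function('z')(x), Function('M')(Function('c')(2))), -48) = Mul(Mul(Mul(2, Mul(-4, Pow(5, Rational(1, 2)))), -24), -48) = Mul(Mul(Mul(-8, Pow(5, Rational(1, 2))), -24), -48) = Mul(Mul(192, Pow(5, Rational(1, 2))), -48) = Mul(-9216, Pow(5, Rational(1, 2)))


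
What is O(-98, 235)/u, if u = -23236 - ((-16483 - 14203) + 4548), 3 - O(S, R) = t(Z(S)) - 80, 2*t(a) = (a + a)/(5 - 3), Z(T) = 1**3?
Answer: 165/5804 ≈ 0.028429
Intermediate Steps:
Z(T) = 1
t(a) = a/2 (t(a) = ((a + a)/(5 - 3))/2 = ((2*a)/2)/2 = ((2*a)*(1/2))/2 = a/2)
O(S, R) = 165/2 (O(S, R) = 3 - ((1/2)*1 - 80) = 3 - (1/2 - 80) = 3 - 1*(-159/2) = 3 + 159/2 = 165/2)
u = 2902 (u = -23236 - (-30686 + 4548) = -23236 - 1*(-26138) = -23236 + 26138 = 2902)
O(-98, 235)/u = (165/2)/2902 = (165/2)*(1/2902) = 165/5804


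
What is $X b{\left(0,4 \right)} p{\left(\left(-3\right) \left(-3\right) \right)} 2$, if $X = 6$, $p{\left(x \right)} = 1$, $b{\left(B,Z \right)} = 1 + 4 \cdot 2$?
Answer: $108$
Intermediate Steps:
$b{\left(B,Z \right)} = 9$ ($b{\left(B,Z \right)} = 1 + 8 = 9$)
$X b{\left(0,4 \right)} p{\left(\left(-3\right) \left(-3\right) \right)} 2 = 6 \cdot 9 \cdot 1 \cdot 2 = 54 \cdot 2 = 108$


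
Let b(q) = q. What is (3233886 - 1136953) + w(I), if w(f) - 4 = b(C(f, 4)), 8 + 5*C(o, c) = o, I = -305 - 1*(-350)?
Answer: 10484722/5 ≈ 2.0969e+6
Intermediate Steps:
I = 45 (I = -305 + 350 = 45)
C(o, c) = -8/5 + o/5
w(f) = 12/5 + f/5 (w(f) = 4 + (-8/5 + f/5) = 12/5 + f/5)
(3233886 - 1136953) + w(I) = (3233886 - 1136953) + (12/5 + (1/5)*45) = 2096933 + (12/5 + 9) = 2096933 + 57/5 = 10484722/5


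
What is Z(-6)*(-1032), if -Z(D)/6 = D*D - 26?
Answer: 61920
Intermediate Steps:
Z(D) = 156 - 6*D² (Z(D) = -6*(D*D - 26) = -6*(D² - 26) = -6*(-26 + D²) = 156 - 6*D²)
Z(-6)*(-1032) = (156 - 6*(-6)²)*(-1032) = (156 - 6*36)*(-1032) = (156 - 216)*(-1032) = -60*(-1032) = 61920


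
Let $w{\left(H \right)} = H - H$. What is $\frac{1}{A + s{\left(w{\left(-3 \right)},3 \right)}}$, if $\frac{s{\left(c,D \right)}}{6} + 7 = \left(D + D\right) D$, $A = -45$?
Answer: $\frac{1}{21} \approx 0.047619$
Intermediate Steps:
$w{\left(H \right)} = 0$
$s{\left(c,D \right)} = -42 + 12 D^{2}$ ($s{\left(c,D \right)} = -42 + 6 \left(D + D\right) D = -42 + 6 \cdot 2 D D = -42 + 6 \cdot 2 D^{2} = -42 + 12 D^{2}$)
$\frac{1}{A + s{\left(w{\left(-3 \right)},3 \right)}} = \frac{1}{-45 - \left(42 - 12 \cdot 3^{2}\right)} = \frac{1}{-45 + \left(-42 + 12 \cdot 9\right)} = \frac{1}{-45 + \left(-42 + 108\right)} = \frac{1}{-45 + 66} = \frac{1}{21}$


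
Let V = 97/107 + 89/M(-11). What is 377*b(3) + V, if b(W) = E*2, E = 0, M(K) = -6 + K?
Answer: -7874/1819 ≈ -4.3288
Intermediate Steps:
V = -7874/1819 (V = 97/107 + 89/(-6 - 11) = 97*(1/107) + 89/(-17) = 97/107 + 89*(-1/17) = 97/107 - 89/17 = -7874/1819 ≈ -4.3288)
b(W) = 0 (b(W) = 0*2 = 0)
377*b(3) + V = 377*0 - 7874/1819 = 0 - 7874/1819 = -7874/1819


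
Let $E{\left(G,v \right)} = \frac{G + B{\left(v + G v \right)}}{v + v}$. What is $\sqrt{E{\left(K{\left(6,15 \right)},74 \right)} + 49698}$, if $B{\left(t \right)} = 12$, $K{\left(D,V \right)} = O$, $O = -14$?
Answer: $\frac{\sqrt{272146174}}{74} \approx 222.93$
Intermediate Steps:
$K{\left(D,V \right)} = -14$
$E{\left(G,v \right)} = \frac{12 + G}{2 v}$ ($E{\left(G,v \right)} = \frac{G + 12}{v + v} = \frac{12 + G}{2 v}$)
$\sqrt{E{\left(K{\left(6,15 \right)},74 \right)} + 49698} = \sqrt{\frac{12 - 14}{2 \cdot 74} + 49698} = \sqrt{\frac{1}{2} \cdot \frac{1}{74} \left(-2\right) + 49698} = \sqrt{- \frac{1}{74} + 49698} = \sqrt{\frac{3677651}{74}} = \frac{\sqrt{272146174}}{74}$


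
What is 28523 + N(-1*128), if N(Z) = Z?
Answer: 28395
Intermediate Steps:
28523 + N(-1*128) = 28523 - 1*128 = 28523 - 128 = 28395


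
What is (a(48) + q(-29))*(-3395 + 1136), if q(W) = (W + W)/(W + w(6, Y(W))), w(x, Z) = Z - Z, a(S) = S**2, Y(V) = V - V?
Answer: -5209254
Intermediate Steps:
Y(V) = 0
w(x, Z) = 0
q(W) = 2 (q(W) = (W + W)/(W + 0) = (2*W)/W = 2)
(a(48) + q(-29))*(-3395 + 1136) = (48**2 + 2)*(-3395 + 1136) = (2304 + 2)*(-2259) = 2306*(-2259) = -5209254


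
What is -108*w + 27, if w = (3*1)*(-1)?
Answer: 351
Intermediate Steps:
w = -3 (w = 3*(-1) = -3)
-108*w + 27 = -108*(-3) + 27 = 324 + 27 = 351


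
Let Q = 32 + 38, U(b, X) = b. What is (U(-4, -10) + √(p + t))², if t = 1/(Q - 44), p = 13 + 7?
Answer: (104 - √13546)²/676 ≈ 0.22699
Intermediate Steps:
Q = 70
p = 20
t = 1/26 (t = 1/(70 - 44) = 1/26 ≈ 0.038462)
(U(-4, -10) + √(p + t))² = (-4 + √(20 + 1/26))² = (-4 + √(521/26))² = (-4 + √13546/26)²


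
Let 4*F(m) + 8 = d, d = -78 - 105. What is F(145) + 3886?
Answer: 15353/4 ≈ 3838.3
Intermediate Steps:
d = -183
F(m) = -191/4 (F(m) = -2 + (1/4)*(-183) = -2 - 183/4 = -191/4)
F(145) + 3886 = -191/4 + 3886 = 15353/4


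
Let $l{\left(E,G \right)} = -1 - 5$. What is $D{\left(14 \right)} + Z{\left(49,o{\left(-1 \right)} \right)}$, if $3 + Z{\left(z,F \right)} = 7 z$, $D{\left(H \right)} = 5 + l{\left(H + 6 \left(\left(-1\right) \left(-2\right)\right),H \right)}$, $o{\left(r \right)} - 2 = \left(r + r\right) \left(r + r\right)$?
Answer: $339$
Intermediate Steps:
$l{\left(E,G \right)} = -6$
$o{\left(r \right)} = 2 + 4 r^{2}$ ($o{\left(r \right)} = 2 + \left(r + r\right) \left(r + r\right) = 2 + 2 r 2 r = 2 + 4 r^{2}$)
$D{\left(H \right)} = -1$ ($D{\left(H \right)} = 5 - 6 = -1$)
$Z{\left(z,F \right)} = -3 + 7 z$
$D{\left(14 \right)} + Z{\left(49,o{\left(-1 \right)} \right)} = -1 + \left(-3 + 7 \cdot 49\right) = -1 + \left(-3 + 343\right) = -1 + 340 = 339$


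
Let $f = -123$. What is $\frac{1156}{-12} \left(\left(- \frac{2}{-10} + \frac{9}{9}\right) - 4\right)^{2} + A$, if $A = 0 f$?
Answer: $- \frac{56644}{75} \approx -755.25$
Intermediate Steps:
$A = 0$ ($A = 0 \left(-123\right) = 0$)
$\frac{1156}{-12} \left(\left(- \frac{2}{-10} + \frac{9}{9}\right) - 4\right)^{2} + A = \frac{1156}{-12} \left(\left(- \frac{2}{-10} + \frac{9}{9}\right) - 4\right)^{2} + 0 = 1156 \left(- \frac{1}{12}\right) \left(\left(\left(-2\right) \left(- \frac{1}{10}\right) + 9 \cdot \frac{1}{9}\right) - 4\right)^{2} + 0 = - \frac{289 \left(\left(\frac{1}{5} + 1\right) - 4\right)^{2}}{3} + 0 = - \frac{289 \left(\frac{6}{5} - 4\right)^{2}}{3} + 0 = - \frac{289 \left(- \frac{14}{5}\right)^{2}}{3} + 0 = \left(- \frac{289}{3}\right) \frac{196}{25} + 0 = - \frac{56644}{75} + 0 = - \frac{56644}{75}$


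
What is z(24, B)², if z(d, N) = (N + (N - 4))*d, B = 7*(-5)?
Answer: 3154176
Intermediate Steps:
B = -35
z(d, N) = d*(-4 + 2*N) (z(d, N) = (N + (-4 + N))*d = (-4 + 2*N)*d = d*(-4 + 2*N))
z(24, B)² = (2*24*(-2 - 35))² = (2*24*(-37))² = (-1776)² = 3154176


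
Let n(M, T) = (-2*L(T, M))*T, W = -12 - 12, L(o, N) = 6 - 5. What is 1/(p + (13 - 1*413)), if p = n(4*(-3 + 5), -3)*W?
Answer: -1/544 ≈ -0.0018382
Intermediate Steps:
L(o, N) = 1
W = -24
n(M, T) = -2*T (n(M, T) = (-2*1)*T = -2*T)
p = -144 (p = -2*(-3)*(-24) = 6*(-24) = -144)
1/(p + (13 - 1*413)) = 1/(-144 + (13 - 1*413)) = 1/(-144 + (13 - 413)) = 1/(-144 - 400) = 1/(-544) = -1/544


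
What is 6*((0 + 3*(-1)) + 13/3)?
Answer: 8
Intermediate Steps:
6*((0 + 3*(-1)) + 13/3) = 6*((0 - 3) + 13*(⅓)) = 6*(-3 + 13/3) = 6*(4/3) = 8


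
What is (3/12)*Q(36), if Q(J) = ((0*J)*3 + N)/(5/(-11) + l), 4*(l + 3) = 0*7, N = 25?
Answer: -275/152 ≈ -1.8092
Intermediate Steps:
l = -3 (l = -3 + (0*7)/4 = -3 + (1/4)*0 = -3 + 0 = -3)
Q(J) = -275/38 (Q(J) = ((0*J)*3 + 25)/(5/(-11) - 3) = (0*3 + 25)/(5*(-1/11) - 3) = (0 + 25)/(-5/11 - 3) = 25/(-38/11) = 25*(-11/38) = -275/38)
(3/12)*Q(36) = (3/12)*(-275/38) = (3*(1/12))*(-275/38) = (1/4)*(-275/38) = -275/152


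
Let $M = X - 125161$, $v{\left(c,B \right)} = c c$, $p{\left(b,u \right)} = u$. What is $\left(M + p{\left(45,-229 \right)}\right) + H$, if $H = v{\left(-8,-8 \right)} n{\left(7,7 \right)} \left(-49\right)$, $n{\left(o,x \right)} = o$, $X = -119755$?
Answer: $-267097$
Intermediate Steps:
$v{\left(c,B \right)} = c^{2}$
$H = -21952$ ($H = \left(-8\right)^{2} \cdot 7 \left(-49\right) = 64 \cdot 7 \left(-49\right) = 448 \left(-49\right) = -21952$)
$M = -244916$ ($M = -119755 - 125161 = -244916$)
$\left(M + p{\left(45,-229 \right)}\right) + H = \left(-244916 - 229\right) - 21952 = -245145 - 21952 = -267097$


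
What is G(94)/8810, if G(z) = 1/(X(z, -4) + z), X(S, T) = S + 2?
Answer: 1/1673900 ≈ 5.9741e-7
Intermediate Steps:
X(S, T) = 2 + S
G(z) = 1/(2 + 2*z) (G(z) = 1/((2 + z) + z) = 1/(2 + 2*z))
G(94)/8810 = (1/(2*(1 + 94)))/8810 = ((1/2)/95)*(1/8810) = ((1/2)*(1/95))*(1/8810) = (1/190)*(1/8810) = 1/1673900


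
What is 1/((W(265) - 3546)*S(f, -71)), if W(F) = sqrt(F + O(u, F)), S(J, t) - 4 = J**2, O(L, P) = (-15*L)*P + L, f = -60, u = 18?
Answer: -1773/22786980166 - I*sqrt(71267)/45573960332 ≈ -7.7808e-8 - 5.8577e-9*I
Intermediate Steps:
O(L, P) = L - 15*L*P (O(L, P) = -15*L*P + L = L - 15*L*P)
S(J, t) = 4 + J**2
W(F) = sqrt(18 - 269*F) (W(F) = sqrt(F + 18*(1 - 15*F)) = sqrt(F + (18 - 270*F)) = sqrt(18 - 269*F))
1/((W(265) - 3546)*S(f, -71)) = 1/((sqrt(18 - 269*265) - 3546)*(4 + (-60)**2)) = 1/((sqrt(18 - 71285) - 3546)*(4 + 3600)) = 1/(sqrt(-71267) - 3546*3604) = (1/3604)/(I*sqrt(71267) - 3546) = (1/3604)/(-3546 + I*sqrt(71267)) = 1/(3604*(-3546 + I*sqrt(71267)))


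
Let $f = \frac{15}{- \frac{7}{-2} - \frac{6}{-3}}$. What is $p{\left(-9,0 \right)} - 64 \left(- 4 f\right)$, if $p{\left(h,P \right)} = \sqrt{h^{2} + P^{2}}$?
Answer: $\frac{7779}{11} \approx 707.18$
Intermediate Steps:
$f = \frac{30}{11}$ ($f = \frac{15}{\left(-7\right) \left(- \frac{1}{2}\right) - -2} = \frac{15}{\frac{7}{2} + 2} = \frac{15}{\frac{11}{2}} = 15 \cdot \frac{2}{11} = \frac{30}{11} \approx 2.7273$)
$p{\left(h,P \right)} = \sqrt{P^{2} + h^{2}}$
$p{\left(-9,0 \right)} - 64 \left(- 4 f\right) = \sqrt{0^{2} + \left(-9\right)^{2}} - 64 \left(\left(-4\right) \frac{30}{11}\right) = \sqrt{0 + 81} - - \frac{7680}{11} = \sqrt{81} + \frac{7680}{11} = 9 + \frac{7680}{11} = \frac{7779}{11}$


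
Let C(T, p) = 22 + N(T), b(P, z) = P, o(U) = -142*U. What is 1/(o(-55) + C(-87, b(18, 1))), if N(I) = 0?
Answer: 1/7832 ≈ 0.00012768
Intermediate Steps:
C(T, p) = 22 (C(T, p) = 22 + 0 = 22)
1/(o(-55) + C(-87, b(18, 1))) = 1/(-142*(-55) + 22) = 1/(7810 + 22) = 1/7832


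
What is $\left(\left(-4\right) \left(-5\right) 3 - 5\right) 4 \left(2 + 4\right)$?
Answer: $1320$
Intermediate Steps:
$\left(\left(-4\right) \left(-5\right) 3 - 5\right) 4 \left(2 + 4\right) = \left(20 \cdot 3 - 5\right) 4 \cdot 6 = \left(60 - 5\right) 24 = 55 \cdot 24 = 1320$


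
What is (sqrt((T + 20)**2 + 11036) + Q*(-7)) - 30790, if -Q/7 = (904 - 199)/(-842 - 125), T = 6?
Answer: -29808475/967 + 8*sqrt(183) ≈ -30718.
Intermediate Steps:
Q = 4935/967 (Q = -7*(904 - 199)/(-842 - 125) = -4935/(-967) = -4935*(-1)/967 = -7*(-705/967) = 4935/967 ≈ 5.1034)
(sqrt((T + 20)**2 + 11036) + Q*(-7)) - 30790 = (sqrt((6 + 20)**2 + 11036) + (4935/967)*(-7)) - 30790 = (sqrt(26**2 + 11036) - 34545/967) - 30790 = (sqrt(676 + 11036) - 34545/967) - 30790 = (sqrt(11712) - 34545/967) - 30790 = (8*sqrt(183) - 34545/967) - 30790 = (-34545/967 + 8*sqrt(183)) - 30790 = -29808475/967 + 8*sqrt(183)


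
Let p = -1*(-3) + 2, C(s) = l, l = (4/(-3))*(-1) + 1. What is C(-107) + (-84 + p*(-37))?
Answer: -800/3 ≈ -266.67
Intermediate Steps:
l = 7/3 (l = (4*(-⅓))*(-1) + 1 = -4/3*(-1) + 1 = 4/3 + 1 = 7/3 ≈ 2.3333)
C(s) = 7/3
p = 5 (p = 3 + 2 = 5)
C(-107) + (-84 + p*(-37)) = 7/3 + (-84 + 5*(-37)) = 7/3 + (-84 - 185) = 7/3 - 269 = -800/3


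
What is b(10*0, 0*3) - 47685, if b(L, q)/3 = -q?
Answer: -47685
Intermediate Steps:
b(L, q) = -3*q (b(L, q) = 3*(-q) = -3*q)
b(10*0, 0*3) - 47685 = -0*3 - 47685 = -3*0 - 47685 = 0 - 47685 = -47685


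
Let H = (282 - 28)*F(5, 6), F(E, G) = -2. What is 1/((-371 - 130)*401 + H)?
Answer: -1/201409 ≈ -4.9650e-6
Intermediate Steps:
H = -508 (H = (282 - 28)*(-2) = 254*(-2) = -508)
1/((-371 - 130)*401 + H) = 1/((-371 - 130)*401 - 508) = 1/(-501*401 - 508) = 1/(-200901 - 508) = 1/(-201409) = -1/201409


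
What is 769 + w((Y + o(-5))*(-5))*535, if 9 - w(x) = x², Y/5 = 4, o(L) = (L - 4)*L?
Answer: -56503791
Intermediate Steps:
o(L) = L*(-4 + L) (o(L) = (-4 + L)*L = L*(-4 + L))
Y = 20 (Y = 5*4 = 20)
w(x) = 9 - x²
769 + w((Y + o(-5))*(-5))*535 = 769 + (9 - ((20 - 5*(-4 - 5))*(-5))²)*535 = 769 + (9 - ((20 - 5*(-9))*(-5))²)*535 = 769 + (9 - ((20 + 45)*(-5))²)*535 = 769 + (9 - (65*(-5))²)*535 = 769 + (9 - 1*(-325)²)*535 = 769 + (9 - 1*105625)*535 = 769 + (9 - 105625)*535 = 769 - 105616*535 = 769 - 56504560 = -56503791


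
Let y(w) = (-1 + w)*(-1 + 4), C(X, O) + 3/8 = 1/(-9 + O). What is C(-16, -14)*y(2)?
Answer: -231/184 ≈ -1.2554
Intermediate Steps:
C(X, O) = -3/8 + 1/(-9 + O)
y(w) = -3 + 3*w (y(w) = (-1 + w)*3 = -3 + 3*w)
C(-16, -14)*y(2) = ((35 - 3*(-14))/(8*(-9 - 14)))*(-3 + 3*2) = ((1/8)*(35 + 42)/(-23))*(-3 + 6) = ((1/8)*(-1/23)*77)*3 = -77/184*3 = -231/184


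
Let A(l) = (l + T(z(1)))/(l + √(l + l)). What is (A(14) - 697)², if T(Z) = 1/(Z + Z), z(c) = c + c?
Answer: 108450773/224 + 211527*√7/896 ≈ 4.8478e+5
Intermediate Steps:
z(c) = 2*c
T(Z) = 1/(2*Z)
A(l) = (¼ + l)/(l + √2*√l) (A(l) = (l + 1/(2*((2*1))))/(l + √(l + l)) = (l + (½)/2)/(l + √(2*l)) = (l + (½)*(½))/(l + √2*√l) = (l + ¼)/(l + √2*√l) = (¼ + l)/(l + √2*√l))
(A(14) - 697)² = ((¼ + 14)/(14 + √2*√14) - 697)² = ((57/4)/(14 + 2*√7) - 697)² = (57/(4*(14 + 2*√7)) - 697)² = (-697 + 57/(4*(14 + 2*√7)))²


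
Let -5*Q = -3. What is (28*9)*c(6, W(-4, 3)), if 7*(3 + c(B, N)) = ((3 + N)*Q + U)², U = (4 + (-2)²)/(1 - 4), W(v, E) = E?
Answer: -18116/25 ≈ -724.64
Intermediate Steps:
Q = ⅗ (Q = -⅕*(-3) = ⅗ ≈ 0.60000)
U = -8/3 (U = (4 + 4)/(-3) = 8*(-⅓) = -8/3 ≈ -2.6667)
c(B, N) = -3 + (-13/15 + 3*N/5)²/7 (c(B, N) = -3 + ((3 + N)*(⅗) - 8/3)²/7 = -3 + ((9/5 + 3*N/5) - 8/3)²/7 = -3 + (-13/15 + 3*N/5)²/7)
(28*9)*c(6, W(-4, 3)) = (28*9)*(-3 + (-13 + 9*3)²/1575) = 252*(-3 + (-13 + 27)²/1575) = 252*(-3 + (1/1575)*14²) = 252*(-3 + (1/1575)*196) = 252*(-3 + 28/225) = 252*(-647/225) = -18116/25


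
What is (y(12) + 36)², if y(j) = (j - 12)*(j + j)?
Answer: 1296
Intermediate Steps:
y(j) = 2*j*(-12 + j) (y(j) = (-12 + j)*(2*j) = 2*j*(-12 + j))
(y(12) + 36)² = (2*12*(-12 + 12) + 36)² = (2*12*0 + 36)² = (0 + 36)² = 36² = 1296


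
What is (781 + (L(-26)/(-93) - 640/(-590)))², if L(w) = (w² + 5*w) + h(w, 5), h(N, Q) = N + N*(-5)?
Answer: 18087575196601/30107169 ≈ 6.0077e+5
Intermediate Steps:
h(N, Q) = -4*N (h(N, Q) = N - 5*N = -4*N)
L(w) = w + w² (L(w) = (w² + 5*w) - 4*w = w + w²)
(781 + (L(-26)/(-93) - 640/(-590)))² = (781 + (-26*(1 - 26)/(-93) - 640/(-590)))² = (781 + (-26*(-25)*(-1/93) - 640*(-1/590)))² = (781 + (650*(-1/93) + 64/59))² = (781 + (-650/93 + 64/59))² = (781 - 32398/5487)² = (4252949/5487)² = 18087575196601/30107169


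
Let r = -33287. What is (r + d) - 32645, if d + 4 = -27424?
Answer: -93360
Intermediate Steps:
d = -27428 (d = -4 - 27424 = -27428)
(r + d) - 32645 = (-33287 - 27428) - 32645 = -60715 - 32645 = -93360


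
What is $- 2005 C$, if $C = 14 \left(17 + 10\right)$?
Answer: $-757890$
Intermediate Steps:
$C = 378$ ($C = 14 \cdot 27 = 378$)
$- 2005 C = \left(-2005\right) 378 = -757890$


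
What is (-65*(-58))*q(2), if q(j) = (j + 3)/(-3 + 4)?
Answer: 18850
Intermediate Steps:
q(j) = 3 + j (q(j) = (3 + j)/1 = (3 + j)*1 = 3 + j)
(-65*(-58))*q(2) = (-65*(-58))*(3 + 2) = 3770*5 = 18850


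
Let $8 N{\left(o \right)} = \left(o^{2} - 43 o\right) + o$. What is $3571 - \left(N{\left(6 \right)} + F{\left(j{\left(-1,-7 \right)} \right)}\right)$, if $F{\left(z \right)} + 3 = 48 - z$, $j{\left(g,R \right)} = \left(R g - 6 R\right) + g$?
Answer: $3601$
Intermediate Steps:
$j{\left(g,R \right)} = g - 6 R + R g$ ($j{\left(g,R \right)} = \left(- 6 R + R g\right) + g = g - 6 R + R g$)
$N{\left(o \right)} = - \frac{21 o}{4} + \frac{o^{2}}{8}$ ($N{\left(o \right)} = \frac{\left(o^{2} - 43 o\right) + o}{8} = \frac{o^{2} - 42 o}{8} = - \frac{21 o}{4} + \frac{o^{2}}{8}$)
$F{\left(z \right)} = 45 - z$ ($F{\left(z \right)} = -3 - \left(-48 + z\right) = 45 - z$)
$3571 - \left(N{\left(6 \right)} + F{\left(j{\left(-1,-7 \right)} \right)}\right) = 3571 - \left(\frac{1}{8} \cdot 6 \left(-42 + 6\right) - \left(-46 + 7 + 42\right)\right) = 3571 - \left(\frac{1}{8} \cdot 6 \left(-36\right) + \left(45 - \left(-1 + 42 + 7\right)\right)\right) = 3571 - \left(-27 + \left(45 - 48\right)\right) = 3571 - \left(-27 - 3\right) = 3571 - -30 = 3571 + 30 = 3601$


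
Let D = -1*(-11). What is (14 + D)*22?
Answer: 550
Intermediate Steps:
D = 11
(14 + D)*22 = (14 + 11)*22 = 25*22 = 550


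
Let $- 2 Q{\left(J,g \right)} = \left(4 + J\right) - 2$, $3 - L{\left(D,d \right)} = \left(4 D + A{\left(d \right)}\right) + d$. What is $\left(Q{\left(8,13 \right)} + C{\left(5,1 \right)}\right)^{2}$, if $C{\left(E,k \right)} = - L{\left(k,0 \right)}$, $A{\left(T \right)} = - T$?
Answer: $16$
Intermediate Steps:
$L{\left(D,d \right)} = 3 - 4 D$ ($L{\left(D,d \right)} = 3 - \left(\left(4 D - d\right) + d\right) = 3 - \left(\left(- d + 4 D\right) + d\right) = 3 - 4 D$)
$C{\left(E,k \right)} = -3 + 4 k$ ($C{\left(E,k \right)} = - (3 - 4 k) = -3 + 4 k$)
$Q{\left(J,g \right)} = -1 - \frac{J}{2}$ ($Q{\left(J,g \right)} = - \frac{\left(4 + J\right) - 2}{2} = - \frac{2 + J}{2} = -1 - \frac{J}{2}$)
$\left(Q{\left(8,13 \right)} + C{\left(5,1 \right)}\right)^{2} = \left(\left(-1 - 4\right) + \left(-3 + 4 \cdot 1\right)\right)^{2} = \left(\left(-1 - 4\right) + \left(-3 + 4\right)\right)^{2} = \left(-5 + 1\right)^{2} = \left(-4\right)^{2} = 16$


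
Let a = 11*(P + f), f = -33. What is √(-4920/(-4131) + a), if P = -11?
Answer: 2*I*√2825519/153 ≈ 21.973*I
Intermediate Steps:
a = -484 (a = 11*(-11 - 33) = 11*(-44) = -484)
√(-4920/(-4131) + a) = √(-4920/(-4131) - 484) = √(-4920*(-1/4131) - 484) = √(1640/1377 - 484) = √(-664828/1377) = 2*I*√2825519/153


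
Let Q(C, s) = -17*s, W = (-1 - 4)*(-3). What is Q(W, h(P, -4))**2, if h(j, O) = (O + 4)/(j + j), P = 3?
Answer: 0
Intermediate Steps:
h(j, O) = (4 + O)/(2*j) (h(j, O) = (4 + O)/((2*j)) = (4 + O)*(1/(2*j)) = (4 + O)/(2*j))
W = 15 (W = -5*(-3) = 15)
Q(W, h(P, -4))**2 = (-17*(4 - 4)/(2*3))**2 = (-17*0/(2*3))**2 = (-17*0)**2 = 0**2 = 0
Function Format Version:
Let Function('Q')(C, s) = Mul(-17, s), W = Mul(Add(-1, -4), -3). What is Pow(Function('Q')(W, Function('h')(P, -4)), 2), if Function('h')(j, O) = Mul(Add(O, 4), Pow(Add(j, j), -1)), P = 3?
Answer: 0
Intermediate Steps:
Function('h')(j, O) = Mul(Rational(1, 2), Pow(j, -1), Add(4, O)) (Function('h')(j, O) = Mul(Add(4, O), Pow(Mul(2, j), -1)) = Mul(Add(4, O), Mul(Rational(1, 2), Pow(j, -1))) = Mul(Rational(1, 2), Pow(j, -1), Add(4, O)))
W = 15 (W = Mul(-5, -3) = 15)
Pow(Function('Q')(W, Function('h')(P, -4)), 2) = Pow(Mul(-17, Mul(Rational(1, 2), Pow(3, -1), Add(4, -4))), 2) = Pow(Mul(-17, Mul(Rational(1, 2), Rational(1, 3), 0)), 2) = Pow(Mul(-17, 0), 2) = Pow(0, 2) = 0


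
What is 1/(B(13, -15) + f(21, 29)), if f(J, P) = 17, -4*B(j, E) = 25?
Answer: 4/43 ≈ 0.093023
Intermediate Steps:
B(j, E) = -25/4 (B(j, E) = -¼*25 = -25/4)
1/(B(13, -15) + f(21, 29)) = 1/(-25/4 + 17) = 1/(43/4) = 4/43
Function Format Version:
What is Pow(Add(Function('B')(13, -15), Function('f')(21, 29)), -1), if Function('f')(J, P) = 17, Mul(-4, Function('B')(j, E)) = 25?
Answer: Rational(4, 43) ≈ 0.093023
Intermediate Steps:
Function('B')(j, E) = Rational(-25, 4) (Function('B')(j, E) = Mul(Rational(-1, 4), 25) = Rational(-25, 4))
Pow(Add(Function('B')(13, -15), Function('f')(21, 29)), -1) = Pow(Add(Rational(-25, 4), 17), -1) = Pow(Rational(43, 4), -1) = Rational(4, 43)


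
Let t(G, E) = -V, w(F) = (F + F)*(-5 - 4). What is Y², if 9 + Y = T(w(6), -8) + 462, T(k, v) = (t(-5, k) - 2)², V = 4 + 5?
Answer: 329476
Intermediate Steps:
V = 9
w(F) = -18*F (w(F) = (2*F)*(-9) = -18*F)
t(G, E) = -9 (t(G, E) = -1*9 = -9)
T(k, v) = 121 (T(k, v) = (-9 - 2)² = (-11)² = 121)
Y = 574 (Y = -9 + (121 + 462) = -9 + 583 = 574)
Y² = 574² = 329476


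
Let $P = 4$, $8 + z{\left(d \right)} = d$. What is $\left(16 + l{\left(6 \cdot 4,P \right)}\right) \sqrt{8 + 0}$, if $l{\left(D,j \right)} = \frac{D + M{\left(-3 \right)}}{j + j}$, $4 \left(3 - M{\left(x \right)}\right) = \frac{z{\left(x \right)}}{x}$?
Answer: $\frac{1849 \sqrt{2}}{48} \approx 54.477$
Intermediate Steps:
$z{\left(d \right)} = -8 + d$
$M{\left(x \right)} = 3 - \frac{-8 + x}{4 x}$ ($M{\left(x \right)} = 3 - \frac{\left(-8 + x\right) \frac{1}{x}}{4} = 3 - \frac{\frac{1}{x} \left(-8 + x\right)}{4} = 3 - \frac{-8 + x}{4 x}$)
$l{\left(D,j \right)} = \frac{\frac{25}{12} + D}{2 j}$ ($l{\left(D,j \right)} = \frac{D + \left(\frac{11}{4} + \frac{2}{-3}\right)}{j + j} = \frac{D + \left(\frac{11}{4} + 2 \left(- \frac{1}{3}\right)\right)}{2 j} = \left(D + \left(\frac{11}{4} - \frac{2}{3}\right)\right) \frac{1}{2 j} = \left(D + \frac{25}{12}\right) \frac{1}{2 j} = \left(\frac{25}{12} + D\right) \frac{1}{2 j} = \frac{\frac{25}{12} + D}{2 j}$)
$\left(16 + l{\left(6 \cdot 4,P \right)}\right) \sqrt{8 + 0} = \left(16 + \frac{25 + 12 \cdot 6 \cdot 4}{24 \cdot 4}\right) \sqrt{8 + 0} = \left(16 + \frac{1}{24} \cdot \frac{1}{4} \left(25 + 12 \cdot 24\right)\right) \sqrt{8} = \left(16 + \frac{1}{24} \cdot \frac{1}{4} \left(25 + 288\right)\right) 2 \sqrt{2} = \left(16 + \frac{1}{24} \cdot \frac{1}{4} \cdot 313\right) 2 \sqrt{2} = \left(16 + \frac{313}{96}\right) 2 \sqrt{2} = \frac{1849 \cdot 2 \sqrt{2}}{96} = \frac{1849 \sqrt{2}}{48}$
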